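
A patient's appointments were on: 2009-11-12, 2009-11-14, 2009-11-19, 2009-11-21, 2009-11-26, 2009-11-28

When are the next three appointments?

Gaps: 2, 5, 2, 5, 2 days — not constant, but cyclic with period 2.
The events fall on every Thursday and Saturday.
Next Thursday: 2009-12-03.
The following Saturday is 2009-12-05.
The following Thursday is 2009-12-10.

2009-12-03, 2009-12-05, 2009-12-10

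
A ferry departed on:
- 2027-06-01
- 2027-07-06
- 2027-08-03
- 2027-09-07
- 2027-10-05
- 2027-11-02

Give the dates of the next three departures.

All dates are Tuesdays, 35, 28, 35, 28, 28 days apart.
Specifically, the 1st Tuesday of each month.
December 2027 — 1st Tuesday is 2027-12-07.
1st Tuesday of January 2028: 2028-01-04.
1st Tuesday of February 2028: 2028-02-01.

2027-12-07, 2028-01-04, 2028-02-01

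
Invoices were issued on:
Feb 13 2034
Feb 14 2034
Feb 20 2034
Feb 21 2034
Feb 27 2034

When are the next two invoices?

Feb 28 2034, Mar 6 2034

The gap pattern 1, 6, 1, 6 repeats every 2 events.
These are the Mondays and Tuesdays of each week.
Next Tuesday: Feb 28 2034.
The following Monday is Mar 6 2034.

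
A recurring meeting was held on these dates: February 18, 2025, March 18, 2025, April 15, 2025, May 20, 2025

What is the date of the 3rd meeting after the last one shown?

August 19, 2025

These are Tuesdays at 28- or 35-day spacing (28, 28, 35).
The pattern: 3rd Tuesday of the month.
3rd Tuesday of June 2025: June 17, 2025.
3rd Tuesday of July 2025: July 15, 2025.
August 2025 — 3rd Tuesday is August 19, 2025.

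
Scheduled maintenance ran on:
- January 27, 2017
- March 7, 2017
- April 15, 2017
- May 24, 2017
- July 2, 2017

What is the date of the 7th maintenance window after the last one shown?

April 1, 2018

Every event comes 39 days after the last (39, 39, 39, 39).
July 2, 2017 + 39 days = August 10, 2017.
August 10, 2017 + 39 days = September 18, 2017.
September 18, 2017 + 39 days = October 27, 2017.
October 27, 2017 + 39 days = December 5, 2017.
December 5, 2017 + 39 days = January 13, 2018.
January 13, 2018 + 39 days = February 21, 2018.
February 21, 2018 + 39 days = April 1, 2018.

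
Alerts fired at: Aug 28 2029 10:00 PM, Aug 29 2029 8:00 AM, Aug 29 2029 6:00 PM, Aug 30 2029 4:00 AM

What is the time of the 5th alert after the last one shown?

Sep 1 2029 6:00 AM

The interval is a steady 10 hours (10, 10, 10).
Aug 30 2029 4:00 AM + 10 h = Aug 30 2029 2:00 PM.
Aug 30 2029 2:00 PM + 10 h = Aug 31 2029 12:00 AM.
Aug 31 2029 12:00 AM + 10 h = Aug 31 2029 10:00 AM.
Aug 31 2029 10:00 AM + 10 h = Aug 31 2029 8:00 PM.
Aug 31 2029 8:00 PM + 10 h = Sep 1 2029 6:00 AM.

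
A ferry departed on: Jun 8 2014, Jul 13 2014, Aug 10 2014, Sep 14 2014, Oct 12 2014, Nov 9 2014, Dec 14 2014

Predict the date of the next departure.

Jan 11 2015

Gaps: 35, 28, 35, 28, 28, 35 days — a mix of 28 and 35. Every date is a Sunday.
Each is the 2nd Sunday of its month.
2nd Sunday of January 2015: Jan 11 2015.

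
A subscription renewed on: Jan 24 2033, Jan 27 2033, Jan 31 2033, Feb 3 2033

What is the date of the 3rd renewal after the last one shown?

Feb 14 2033

The gap pattern 3, 4, 3 repeats every 2 events.
These are the Mondays and Thursdays of each week.
The following Monday is Feb 7 2033.
Next Thursday: Feb 10 2033.
Next Monday: Feb 14 2033.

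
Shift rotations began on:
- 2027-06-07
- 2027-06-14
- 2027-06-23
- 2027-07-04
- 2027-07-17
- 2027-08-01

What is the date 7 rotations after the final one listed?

Intervals are 7, 9, 11, 13, 15 days — an arithmetic progression with common difference 2.
Next gap: 17 days. 2027-08-01 + 17 days = 2027-08-18.
Next gap: 19 days. 2027-08-18 + 19 days = 2027-09-06.
Next gap: 21 days. 2027-09-06 + 21 days = 2027-09-27.
Next gap: 23 days. 2027-09-27 + 23 days = 2027-10-20.
Next gap: 25 days. 2027-10-20 + 25 days = 2027-11-14.
Next gap: 27 days. 2027-11-14 + 27 days = 2027-12-11.
Next gap: 29 days. 2027-12-11 + 29 days = 2028-01-09.

2028-01-09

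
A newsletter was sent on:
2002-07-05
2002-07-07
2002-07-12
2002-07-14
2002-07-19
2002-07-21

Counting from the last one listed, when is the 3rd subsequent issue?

Gaps: 2, 5, 2, 5, 2 days — not constant, but cyclic with period 2.
The events fall on every Friday and Sunday.
The following Friday is 2002-07-26.
Next Sunday: 2002-07-28.
Next Friday: 2002-08-02.

2002-08-02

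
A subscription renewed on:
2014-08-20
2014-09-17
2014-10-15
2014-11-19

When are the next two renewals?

All dates are Wednesdays, 28, 28, 35 days apart.
Specifically, the 3rd Wednesday of each month.
3rd Wednesday of December 2014: 2014-12-17.
3rd Wednesday of January 2015: 2015-01-21.

2014-12-17, 2015-01-21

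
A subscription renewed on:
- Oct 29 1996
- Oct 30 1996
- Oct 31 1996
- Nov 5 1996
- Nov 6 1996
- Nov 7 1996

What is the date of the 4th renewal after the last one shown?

Nov 19 1996

Every event lands on a Tuesday or Wednesday or Thursday (gaps cycle 1, 1, 5, 1, 1).
So the schedule is: every Tuesday, Wednesday and Thursday.
Next Tuesday: Nov 12 1996.
Next Wednesday: Nov 13 1996.
The following Thursday is Nov 14 1996.
Next Tuesday: Nov 19 1996.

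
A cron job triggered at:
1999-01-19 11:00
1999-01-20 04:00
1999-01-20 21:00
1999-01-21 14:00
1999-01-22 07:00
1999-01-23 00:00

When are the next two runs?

Gaps: 17, 17, 17, 17, 17 hours — each event is 17 hours after the previous one.
1999-01-23 00:00 + 17 h = 1999-01-23 17:00.
1999-01-23 17:00 + 17 h = 1999-01-24 10:00.

1999-01-23 17:00, 1999-01-24 10:00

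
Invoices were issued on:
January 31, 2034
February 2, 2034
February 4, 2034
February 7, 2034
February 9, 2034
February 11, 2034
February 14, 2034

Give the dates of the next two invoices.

February 16, 2034; February 18, 2034

Every event lands on a Tuesday or Thursday or Saturday (gaps cycle 2, 2, 3, 2, 2, 3).
So the schedule is: every Tuesday, Thursday and Saturday.
Next Thursday: February 16, 2034.
The following Saturday is February 18, 2034.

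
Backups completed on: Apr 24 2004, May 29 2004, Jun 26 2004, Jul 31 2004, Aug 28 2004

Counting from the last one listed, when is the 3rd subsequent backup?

Nov 27 2004

All Saturdays; the gaps (35, 28, 35, 28) vary with month length.
This is the last Saturday of each month.
Last Saturday of September 2004: Sep 25 2004.
October 2004 ends with Saturday Oct 30 2004.
Last Saturday of November 2004: Nov 27 2004.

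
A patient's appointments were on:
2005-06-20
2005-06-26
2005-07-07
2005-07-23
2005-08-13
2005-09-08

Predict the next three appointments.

Intervals are 6, 11, 16, 21, 26 days — an arithmetic progression with common difference 5.
Next gap: 31 days. 2005-09-08 + 31 days = 2005-10-09.
Next gap: 36 days. 2005-10-09 + 36 days = 2005-11-14.
Next gap: 41 days. 2005-11-14 + 41 days = 2005-12-25.

2005-10-09, 2005-11-14, 2005-12-25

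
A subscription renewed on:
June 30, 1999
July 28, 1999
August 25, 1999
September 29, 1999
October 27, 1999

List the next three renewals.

Every date is a Wednesday; gaps 28, 28, 35, 28 days.
Each is the last Wednesday of its month (at least one falls on the 29th or later, ruling out '4th Wednesday').
Last Wednesday of November 1999: November 24, 1999.
Last Wednesday of December 1999: December 29, 1999.
January 2000 ends with Wednesday January 26, 2000.

November 24, 1999; December 29, 1999; January 26, 2000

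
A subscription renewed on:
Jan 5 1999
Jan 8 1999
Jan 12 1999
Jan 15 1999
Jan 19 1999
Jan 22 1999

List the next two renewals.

Gaps: 3, 4, 3, 4, 3 days — not constant, but cyclic with period 2.
The events fall on every Tuesday and Friday.
The following Tuesday is Jan 26 1999.
The following Friday is Jan 29 1999.

Jan 26 1999, Jan 29 1999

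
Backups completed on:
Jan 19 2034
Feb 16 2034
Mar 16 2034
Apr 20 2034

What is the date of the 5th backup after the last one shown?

All dates are Thursdays, 28, 28, 35 days apart.
Specifically, the 3rd Thursday of each month.
3rd Thursday of May 2034: May 18 2034.
3rd Thursday of June 2034: Jun 15 2034.
3rd Thursday of July 2034: Jul 20 2034.
August 2034 — 3rd Thursday is Aug 17 2034.
3rd Thursday of September 2034: Sep 21 2034.

Sep 21 2034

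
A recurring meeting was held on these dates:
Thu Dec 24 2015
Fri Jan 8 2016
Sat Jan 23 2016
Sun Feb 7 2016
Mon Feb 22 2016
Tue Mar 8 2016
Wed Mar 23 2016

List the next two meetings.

Gaps between consecutive events: 15, 15, 15, 15, 15, 15 days — a constant 15-day interval.
Wed Mar 23 2016 + 15 days = Thu Apr 7 2016.
Thu Apr 7 2016 + 15 days = Fri Apr 22 2016.

Thu Apr 7 2016, Fri Apr 22 2016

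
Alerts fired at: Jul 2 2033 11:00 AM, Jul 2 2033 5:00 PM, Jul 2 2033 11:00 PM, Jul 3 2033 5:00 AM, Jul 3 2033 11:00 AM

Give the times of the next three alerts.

The interval is a steady 6 hours (6, 6, 6, 6).
Jul 3 2033 11:00 AM + 6 h = Jul 3 2033 5:00 PM.
Jul 3 2033 5:00 PM + 6 h = Jul 3 2033 11:00 PM.
Jul 3 2033 11:00 PM + 6 h = Jul 4 2033 5:00 AM.

Jul 3 2033 5:00 PM, Jul 3 2033 11:00 PM, Jul 4 2033 5:00 AM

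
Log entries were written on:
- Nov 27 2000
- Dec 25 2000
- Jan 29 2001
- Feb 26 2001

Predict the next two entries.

Mar 26 2001, Apr 30 2001

Every date is a Monday; gaps 28, 35, 28 days.
Each is the last Monday of its month (at least one falls on the 29th or later, ruling out '4th Monday').
Last Monday of March 2001: Mar 26 2001.
April 2001 ends with Monday Apr 30 2001.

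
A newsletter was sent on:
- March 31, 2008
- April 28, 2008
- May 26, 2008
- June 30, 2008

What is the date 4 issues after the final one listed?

October 27, 2008

Every date is a Monday; gaps 28, 28, 35 days.
Each is the last Monday of its month (at least one falls on the 29th or later, ruling out '4th Monday').
July 2008 ends with Monday July 28, 2008.
August 2008 ends with Monday August 25, 2008.
September 2008 ends with Monday September 29, 2008.
Last Monday of October 2008: October 27, 2008.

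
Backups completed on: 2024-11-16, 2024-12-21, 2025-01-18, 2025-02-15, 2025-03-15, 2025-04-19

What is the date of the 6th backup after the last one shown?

2025-10-18

All dates are Saturdays, 35, 28, 28, 28, 35 days apart.
Specifically, the 3rd Saturday of each month.
May 2025 — 3rd Saturday is 2025-05-17.
June 2025 — 3rd Saturday is 2025-06-21.
3rd Saturday of July 2025: 2025-07-19.
3rd Saturday of August 2025: 2025-08-16.
September 2025 — 3rd Saturday is 2025-09-20.
October 2025 — 3rd Saturday is 2025-10-18.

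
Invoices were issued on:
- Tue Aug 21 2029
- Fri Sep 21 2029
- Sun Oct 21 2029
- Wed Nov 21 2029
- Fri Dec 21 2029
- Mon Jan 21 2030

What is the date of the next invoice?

Each date is the 21st; the gaps (31, 30, 31, 30, 31) track the month lengths.
The rule is the 21st of each month.
Next: February 2030 → Thu Feb 21 2030.

Thu Feb 21 2030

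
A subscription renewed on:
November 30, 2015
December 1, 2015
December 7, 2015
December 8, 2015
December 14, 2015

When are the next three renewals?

Every event lands on a Monday or Tuesday (gaps cycle 1, 6, 1, 6).
So the schedule is: every Monday and Tuesday.
Next Tuesday: December 15, 2015.
Next Monday: December 21, 2015.
The following Tuesday is December 22, 2015.

December 15, 2015; December 21, 2015; December 22, 2015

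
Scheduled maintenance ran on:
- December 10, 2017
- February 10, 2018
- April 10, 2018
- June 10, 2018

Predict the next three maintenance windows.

August 10, 2018; October 10, 2018; December 10, 2018

The day-of-month is always 10 (62, 59, 61 days between events).
So this recurs on the 10th of every 2 months.
August 2018: August 10, 2018.
Next: October 2018 → October 10, 2018.
Next: December 2018 → December 10, 2018.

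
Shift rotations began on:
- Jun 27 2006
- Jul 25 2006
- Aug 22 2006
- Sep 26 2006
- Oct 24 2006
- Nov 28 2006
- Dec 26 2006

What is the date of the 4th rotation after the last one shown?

Apr 24 2007

Gaps: 28, 28, 35, 28, 35, 28 days — a mix of 28 and 35. Every date is a Tuesday.
Each is the 4th Tuesday of its month.
4th Tuesday of January 2007: Jan 23 2007.
4th Tuesday of February 2007: Feb 27 2007.
4th Tuesday of March 2007: Mar 27 2007.
4th Tuesday of April 2007: Apr 24 2007.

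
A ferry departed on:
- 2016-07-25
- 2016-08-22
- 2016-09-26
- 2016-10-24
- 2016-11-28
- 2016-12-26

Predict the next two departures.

Gaps: 28, 35, 28, 35, 28 days — a mix of 28 and 35. Every date is a Monday.
Each is the 4th Monday of its month.
4th Monday of January 2017: 2017-01-23.
February 2017 — 4th Monday is 2017-02-27.

2017-01-23, 2017-02-27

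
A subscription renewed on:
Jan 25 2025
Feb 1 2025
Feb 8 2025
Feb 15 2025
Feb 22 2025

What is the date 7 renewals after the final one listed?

Apr 12 2025

Gaps between consecutive events: 7, 7, 7, 7 days — a constant 7-day interval.
Feb 22 2025 + 7 days = Mar 1 2025.
Mar 1 2025 + 7 days = Mar 8 2025.
Mar 8 2025 + 7 days = Mar 15 2025.
Mar 15 2025 + 7 days = Mar 22 2025.
Mar 22 2025 + 7 days = Mar 29 2025.
Mar 29 2025 + 7 days = Apr 5 2025.
Apr 5 2025 + 7 days = Apr 12 2025.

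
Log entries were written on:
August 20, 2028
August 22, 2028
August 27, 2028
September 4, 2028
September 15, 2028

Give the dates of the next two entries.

Gaps: 2, 5, 8, 11 days — each gap is 3 larger than the previous one.
Next gap: 14 days. September 15, 2028 + 14 days = September 29, 2028.
Next gap: 17 days. September 29, 2028 + 17 days = October 16, 2028.

September 29, 2028; October 16, 2028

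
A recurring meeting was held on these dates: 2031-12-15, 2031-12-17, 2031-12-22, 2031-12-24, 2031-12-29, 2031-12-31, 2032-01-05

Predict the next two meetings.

2032-01-07, 2032-01-12

The gap pattern 2, 5, 2, 5, 2, 5 repeats every 2 events.
These are the Mondays and Wednesdays of each week.
Next Wednesday: 2032-01-07.
The following Monday is 2032-01-12.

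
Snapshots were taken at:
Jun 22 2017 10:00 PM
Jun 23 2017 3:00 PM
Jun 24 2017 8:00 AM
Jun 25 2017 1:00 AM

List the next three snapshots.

The interval is a steady 17 hours (17, 17, 17).
Jun 25 2017 1:00 AM + 17 h = Jun 25 2017 6:00 PM.
Jun 25 2017 6:00 PM + 17 h = Jun 26 2017 11:00 AM.
Jun 26 2017 11:00 AM + 17 h = Jun 27 2017 4:00 AM.

Jun 25 2017 6:00 PM, Jun 26 2017 11:00 AM, Jun 27 2017 4:00 AM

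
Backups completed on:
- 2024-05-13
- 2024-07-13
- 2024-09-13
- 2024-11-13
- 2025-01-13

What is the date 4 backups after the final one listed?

2025-09-13

Each date is the 13th; the gaps (61, 62, 61, 61) track the month lengths.
The rule is the 13th of every 2 months.
Next: March 2025 → 2025-03-13.
May 2025: 2025-05-13.
July 2025: 2025-07-13.
September 2025: 2025-09-13.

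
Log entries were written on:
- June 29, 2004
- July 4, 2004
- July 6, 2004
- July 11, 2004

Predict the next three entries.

July 13, 2004; July 18, 2004; July 20, 2004

Every event lands on a Tuesday or Sunday (gaps cycle 5, 2, 5).
So the schedule is: every Tuesday and Sunday.
The following Tuesday is July 13, 2004.
The following Sunday is July 18, 2004.
The following Tuesday is July 20, 2004.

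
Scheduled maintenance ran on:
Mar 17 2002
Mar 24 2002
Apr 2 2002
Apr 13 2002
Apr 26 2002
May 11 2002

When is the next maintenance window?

May 28 2002

The spacing grows by 2 each time: 7, 9, 11, 13, 15 days.
Next gap: 17 days. May 11 2002 + 17 days = May 28 2002.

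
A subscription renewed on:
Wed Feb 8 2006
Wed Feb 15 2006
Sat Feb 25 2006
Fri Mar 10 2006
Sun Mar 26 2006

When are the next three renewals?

Fri Apr 14 2006, Sat May 6 2006, Wed May 31 2006

The spacing grows by 3 each time: 7, 10, 13, 16 days.
Next gap: 19 days. Sun Mar 26 2006 + 19 days = Fri Apr 14 2006.
Next gap: 22 days. Fri Apr 14 2006 + 22 days = Sat May 6 2006.
Next gap: 25 days. Sat May 6 2006 + 25 days = Wed May 31 2006.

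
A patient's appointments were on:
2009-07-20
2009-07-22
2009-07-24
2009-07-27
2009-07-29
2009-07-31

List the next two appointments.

2009-08-03, 2009-08-05

The gap pattern 2, 2, 3, 2, 2 repeats every 3 events.
These are the Mondays, Wednesdays and Fridays of each week.
The following Monday is 2009-08-03.
Next Wednesday: 2009-08-05.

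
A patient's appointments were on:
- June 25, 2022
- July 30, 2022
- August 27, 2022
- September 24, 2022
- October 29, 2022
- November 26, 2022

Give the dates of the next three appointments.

All Saturdays; the gaps (35, 28, 28, 35, 28) vary with month length.
This is the last Saturday of each month.
Last Saturday of December 2022: December 31, 2022.
Last Saturday of January 2023: January 28, 2023.
February 2023 ends with Saturday February 25, 2023.

December 31, 2022; January 28, 2023; February 25, 2023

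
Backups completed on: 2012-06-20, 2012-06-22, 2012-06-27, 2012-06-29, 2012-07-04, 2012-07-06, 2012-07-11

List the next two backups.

2012-07-13, 2012-07-18

The gap pattern 2, 5, 2, 5, 2, 5 repeats every 2 events.
These are the Wednesdays and Fridays of each week.
Next Friday: 2012-07-13.
Next Wednesday: 2012-07-18.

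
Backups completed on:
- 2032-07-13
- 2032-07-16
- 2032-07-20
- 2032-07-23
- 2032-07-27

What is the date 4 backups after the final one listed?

Every event lands on a Tuesday or Friday (gaps cycle 3, 4, 3, 4).
So the schedule is: every Tuesday and Friday.
The following Friday is 2032-07-30.
Next Tuesday: 2032-08-03.
The following Friday is 2032-08-06.
The following Tuesday is 2032-08-10.

2032-08-10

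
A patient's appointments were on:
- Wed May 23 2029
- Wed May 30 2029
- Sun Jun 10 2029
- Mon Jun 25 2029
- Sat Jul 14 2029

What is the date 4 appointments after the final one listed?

Wed Nov 7 2029

Intervals are 7, 11, 15, 19 days — an arithmetic progression with common difference 4.
Next gap: 23 days. Sat Jul 14 2029 + 23 days = Mon Aug 6 2029.
Next gap: 27 days. Mon Aug 6 2029 + 27 days = Sun Sep 2 2029.
Next gap: 31 days. Sun Sep 2 2029 + 31 days = Wed Oct 3 2029.
Next gap: 35 days. Wed Oct 3 2029 + 35 days = Wed Nov 7 2029.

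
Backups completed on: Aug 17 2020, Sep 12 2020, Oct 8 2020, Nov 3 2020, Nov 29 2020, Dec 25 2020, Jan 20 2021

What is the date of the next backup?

Gaps between consecutive events: 26, 26, 26, 26, 26, 26 days — a constant 26-day interval.
Jan 20 2021 + 26 days = Feb 15 2021.

Feb 15 2021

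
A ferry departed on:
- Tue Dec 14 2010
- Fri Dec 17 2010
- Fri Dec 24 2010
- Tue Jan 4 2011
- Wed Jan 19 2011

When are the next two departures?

Intervals are 3, 7, 11, 15 days — an arithmetic progression with common difference 4.
Next gap: 19 days. Wed Jan 19 2011 + 19 days = Mon Feb 7 2011.
Next gap: 23 days. Mon Feb 7 2011 + 23 days = Wed Mar 2 2011.

Mon Feb 7 2011, Wed Mar 2 2011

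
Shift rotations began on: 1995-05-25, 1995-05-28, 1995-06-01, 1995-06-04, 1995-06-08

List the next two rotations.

Every event lands on a Thursday or Sunday (gaps cycle 3, 4, 3, 4).
So the schedule is: every Thursday and Sunday.
The following Sunday is 1995-06-11.
Next Thursday: 1995-06-15.

1995-06-11, 1995-06-15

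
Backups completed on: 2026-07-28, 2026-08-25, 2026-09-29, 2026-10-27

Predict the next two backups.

All Tuesdays; the gaps (28, 35, 28) vary with month length.
This is the last Tuesday of each month.
Last Tuesday of November 2026: 2026-11-24.
Last Tuesday of December 2026: 2026-12-29.

2026-11-24, 2026-12-29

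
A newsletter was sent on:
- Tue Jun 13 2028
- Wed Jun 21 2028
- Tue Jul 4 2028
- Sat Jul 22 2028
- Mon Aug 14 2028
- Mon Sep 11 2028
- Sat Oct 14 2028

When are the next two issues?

Tue Nov 21 2028, Wed Jan 3 2029

The spacing grows by 5 each time: 8, 13, 18, 23, 28, 33 days.
Next gap: 38 days. Sat Oct 14 2028 + 38 days = Tue Nov 21 2028.
Next gap: 43 days. Tue Nov 21 2028 + 43 days = Wed Jan 3 2029.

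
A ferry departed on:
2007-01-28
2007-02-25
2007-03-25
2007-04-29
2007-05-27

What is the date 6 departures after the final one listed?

2007-11-25

These are Sundays with 28, 28, 35, 28-day gaps.
Each is the final Sunday of its month — 2007-04-29 is past the 28th, so '4th Sunday' doesn't fit.
Last Sunday of June 2007: 2007-06-24.
Last Sunday of July 2007: 2007-07-29.
August 2007 ends with Sunday 2007-08-26.
September 2007 ends with Sunday 2007-09-30.
Last Sunday of October 2007: 2007-10-28.
November 2007 ends with Sunday 2007-11-25.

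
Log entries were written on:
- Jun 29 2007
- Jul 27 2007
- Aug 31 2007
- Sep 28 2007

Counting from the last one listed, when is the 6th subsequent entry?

All Fridays; the gaps (28, 35, 28) vary with month length.
This is the last Friday of each month.
Last Friday of October 2007: Oct 26 2007.
Last Friday of November 2007: Nov 30 2007.
Last Friday of December 2007: Dec 28 2007.
Last Friday of January 2008: Jan 25 2008.
Last Friday of February 2008: Feb 29 2008.
March 2008 ends with Friday Mar 28 2008.

Mar 28 2008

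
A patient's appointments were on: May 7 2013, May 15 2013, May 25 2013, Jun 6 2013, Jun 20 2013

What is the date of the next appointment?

Intervals are 8, 10, 12, 14 days — an arithmetic progression with common difference 2.
Next gap: 16 days. Jun 20 2013 + 16 days = Jul 6 2013.

Jul 6 2013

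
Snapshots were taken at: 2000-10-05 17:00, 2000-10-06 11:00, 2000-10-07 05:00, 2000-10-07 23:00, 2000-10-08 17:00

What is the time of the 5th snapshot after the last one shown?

Spacing: 18, 18, 18, 18 h — constant 18 h.
2000-10-08 17:00 + 18 h = 2000-10-09 11:00.
2000-10-09 11:00 + 18 h = 2000-10-10 05:00.
2000-10-10 05:00 + 18 h = 2000-10-10 23:00.
2000-10-10 23:00 + 18 h = 2000-10-11 17:00.
2000-10-11 17:00 + 18 h = 2000-10-12 11:00.

2000-10-12 11:00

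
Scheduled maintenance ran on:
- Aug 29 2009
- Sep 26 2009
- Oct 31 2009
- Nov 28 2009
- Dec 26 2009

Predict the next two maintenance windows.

Jan 30 2010, Feb 27 2010

All Saturdays; the gaps (28, 35, 28, 28) vary with month length.
This is the last Saturday of each month.
January 2010 ends with Saturday Jan 30 2010.
Last Saturday of February 2010: Feb 27 2010.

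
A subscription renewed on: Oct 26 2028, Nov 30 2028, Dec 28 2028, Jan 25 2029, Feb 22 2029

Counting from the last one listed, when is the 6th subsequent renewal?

Every date is a Thursday; gaps 35, 28, 28, 28 days.
Each is the last Thursday of its month (at least one falls on the 29th or later, ruling out '4th Thursday').
March 2029 ends with Thursday Mar 29 2029.
Last Thursday of April 2029: Apr 26 2029.
Last Thursday of May 2029: May 31 2029.
June 2029 ends with Thursday Jun 28 2029.
Last Thursday of July 2029: Jul 26 2029.
Last Thursday of August 2029: Aug 30 2029.

Aug 30 2029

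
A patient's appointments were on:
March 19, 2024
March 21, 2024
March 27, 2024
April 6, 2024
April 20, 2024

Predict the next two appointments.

May 8, 2024; May 30, 2024

The spacing grows by 4 each time: 2, 6, 10, 14 days.
Next gap: 18 days. April 20, 2024 + 18 days = May 8, 2024.
Next gap: 22 days. May 8, 2024 + 22 days = May 30, 2024.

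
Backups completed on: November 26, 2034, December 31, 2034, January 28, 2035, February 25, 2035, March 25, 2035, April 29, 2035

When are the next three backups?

All Sundays; the gaps (35, 28, 28, 28, 35) vary with month length.
This is the last Sunday of each month.
May 2035 ends with Sunday May 27, 2035.
Last Sunday of June 2035: June 24, 2035.
Last Sunday of July 2035: July 29, 2035.

May 27, 2035; June 24, 2035; July 29, 2035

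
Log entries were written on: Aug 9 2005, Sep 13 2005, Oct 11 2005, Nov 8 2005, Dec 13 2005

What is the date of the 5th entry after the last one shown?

All dates are Tuesdays, 35, 28, 28, 35 days apart.
Specifically, the 2nd Tuesday of each month.
January 2006 — 2nd Tuesday is Jan 10 2006.
February 2006 — 2nd Tuesday is Feb 14 2006.
2nd Tuesday of March 2006: Mar 14 2006.
April 2006 — 2nd Tuesday is Apr 11 2006.
2nd Tuesday of May 2006: May 9 2006.

May 9 2006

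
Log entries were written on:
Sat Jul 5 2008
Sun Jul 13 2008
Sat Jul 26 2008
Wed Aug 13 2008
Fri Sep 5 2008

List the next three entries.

Fri Oct 3 2008, Wed Nov 5 2008, Sat Dec 13 2008

Gaps: 8, 13, 18, 23 days — each gap is 5 larger than the previous one.
Next gap: 28 days. Fri Sep 5 2008 + 28 days = Fri Oct 3 2008.
Next gap: 33 days. Fri Oct 3 2008 + 33 days = Wed Nov 5 2008.
Next gap: 38 days. Wed Nov 5 2008 + 38 days = Sat Dec 13 2008.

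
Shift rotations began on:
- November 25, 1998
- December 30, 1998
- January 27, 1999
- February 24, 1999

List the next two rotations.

All Wednesdays; the gaps (35, 28, 28) vary with month length.
This is the last Wednesday of each month.
March 1999 ends with Wednesday March 31, 1999.
Last Wednesday of April 1999: April 28, 1999.

March 31, 1999; April 28, 1999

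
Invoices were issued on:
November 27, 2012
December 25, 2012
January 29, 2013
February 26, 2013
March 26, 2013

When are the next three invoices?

April 30, 2013; May 28, 2013; June 25, 2013

Every date is a Tuesday; gaps 28, 35, 28, 28 days.
Each is the last Tuesday of its month (at least one falls on the 29th or later, ruling out '4th Tuesday').
April 2013 ends with Tuesday April 30, 2013.
May 2013 ends with Tuesday May 28, 2013.
Last Tuesday of June 2013: June 25, 2013.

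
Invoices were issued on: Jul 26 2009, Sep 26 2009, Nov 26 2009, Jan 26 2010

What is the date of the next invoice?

Mar 26 2010

The day-of-month is always 26 (62, 61, 61 days between events).
So this recurs on the 26th of every 2 months.
March 2010: Mar 26 2010.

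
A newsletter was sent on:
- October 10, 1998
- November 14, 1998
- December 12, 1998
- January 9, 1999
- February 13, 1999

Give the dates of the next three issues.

Gaps: 35, 28, 28, 35 days — a mix of 28 and 35. Every date is a Saturday.
Each is the 2nd Saturday of its month.
2nd Saturday of March 1999: March 13, 1999.
April 1999 — 2nd Saturday is April 10, 1999.
2nd Saturday of May 1999: May 8, 1999.

March 13, 1999; April 10, 1999; May 8, 1999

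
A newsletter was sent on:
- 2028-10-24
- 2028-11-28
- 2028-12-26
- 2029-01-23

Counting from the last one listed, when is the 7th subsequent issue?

2029-08-28

All dates are Tuesdays, 35, 28, 28 days apart.
Specifically, the 4th Tuesday of each month.
February 2029 — 4th Tuesday is 2029-02-27.
March 2029 — 4th Tuesday is 2029-03-27.
4th Tuesday of April 2029: 2029-04-24.
May 2029 — 4th Tuesday is 2029-05-22.
4th Tuesday of June 2029: 2029-06-26.
4th Tuesday of July 2029: 2029-07-24.
August 2029 — 4th Tuesday is 2029-08-28.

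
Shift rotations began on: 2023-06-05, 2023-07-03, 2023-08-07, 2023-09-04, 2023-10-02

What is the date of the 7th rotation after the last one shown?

2024-05-06

Gaps: 28, 35, 28, 28 days — a mix of 28 and 35. Every date is a Monday.
Each is the 1st Monday of its month.
November 2023 — 1st Monday is 2023-11-06.
1st Monday of December 2023: 2023-12-04.
1st Monday of January 2024: 2024-01-01.
1st Monday of February 2024: 2024-02-05.
1st Monday of March 2024: 2024-03-04.
1st Monday of April 2024: 2024-04-01.
1st Monday of May 2024: 2024-05-06.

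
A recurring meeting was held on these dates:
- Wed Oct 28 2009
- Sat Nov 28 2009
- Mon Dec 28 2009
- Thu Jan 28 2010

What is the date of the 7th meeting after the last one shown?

Sat Aug 28 2010

Gaps: 31, 30, 31 days — not constant. Every event is on the 28th of the month.
Pattern: the 28th of each month.
February 2010: Sun Feb 28 2010.
March 2010: Sun Mar 28 2010.
Next: April 2010 → Wed Apr 28 2010.
May 2010: Fri May 28 2010.
Next: June 2010 → Mon Jun 28 2010.
Next: July 2010 → Wed Jul 28 2010.
Next: August 2010 → Sat Aug 28 2010.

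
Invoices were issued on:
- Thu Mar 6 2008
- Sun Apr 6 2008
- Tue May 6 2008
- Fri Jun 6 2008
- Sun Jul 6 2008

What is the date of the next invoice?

The day-of-month is always 6 (31, 30, 31, 30 days between events).
So this recurs on the 6th of each month.
Next: August 2008 → Wed Aug 6 2008.

Wed Aug 6 2008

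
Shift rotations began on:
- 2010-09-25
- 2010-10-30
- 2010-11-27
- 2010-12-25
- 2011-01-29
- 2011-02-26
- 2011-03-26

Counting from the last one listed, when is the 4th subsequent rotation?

2011-07-30

All Saturdays; the gaps (35, 28, 28, 35, 28, 28) vary with month length.
This is the last Saturday of each month.
April 2011 ends with Saturday 2011-04-30.
Last Saturday of May 2011: 2011-05-28.
June 2011 ends with Saturday 2011-06-25.
July 2011 ends with Saturday 2011-07-30.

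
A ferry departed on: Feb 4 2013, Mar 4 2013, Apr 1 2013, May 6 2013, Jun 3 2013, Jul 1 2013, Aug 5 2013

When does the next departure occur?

Sep 2 2013

These are Mondays at 28- or 35-day spacing (28, 28, 35, 28, 28, 35).
The pattern: 1st Monday of the month.
1st Monday of September 2013: Sep 2 2013.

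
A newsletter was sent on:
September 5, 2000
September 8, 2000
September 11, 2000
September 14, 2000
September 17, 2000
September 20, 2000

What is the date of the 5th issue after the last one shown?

October 5, 2000

The spacing is 3, 3, 3, 3, 3 days — always 3 days.
September 20, 2000 + 3 days = September 23, 2000.
September 23, 2000 + 3 days = September 26, 2000.
September 26, 2000 + 3 days = September 29, 2000.
September 29, 2000 + 3 days = October 2, 2000.
October 2, 2000 + 3 days = October 5, 2000.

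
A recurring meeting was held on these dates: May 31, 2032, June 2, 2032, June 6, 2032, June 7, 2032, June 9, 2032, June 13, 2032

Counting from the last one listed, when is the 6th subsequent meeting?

June 27, 2032

Every event lands on a Monday or Wednesday or Sunday (gaps cycle 2, 4, 1, 2, 4).
So the schedule is: every Monday, Wednesday and Sunday.
The following Monday is June 14, 2032.
The following Wednesday is June 16, 2032.
Next Sunday: June 20, 2032.
Next Monday: June 21, 2032.
The following Wednesday is June 23, 2032.
The following Sunday is June 27, 2032.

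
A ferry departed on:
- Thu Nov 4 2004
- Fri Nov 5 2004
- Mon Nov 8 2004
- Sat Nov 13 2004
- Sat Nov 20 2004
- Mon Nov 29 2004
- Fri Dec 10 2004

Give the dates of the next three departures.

The spacing grows by 2 each time: 1, 3, 5, 7, 9, 11 days.
Next gap: 13 days. Fri Dec 10 2004 + 13 days = Thu Dec 23 2004.
Next gap: 15 days. Thu Dec 23 2004 + 15 days = Fri Jan 7 2005.
Next gap: 17 days. Fri Jan 7 2005 + 17 days = Mon Jan 24 2005.

Thu Dec 23 2004, Fri Jan 7 2005, Mon Jan 24 2005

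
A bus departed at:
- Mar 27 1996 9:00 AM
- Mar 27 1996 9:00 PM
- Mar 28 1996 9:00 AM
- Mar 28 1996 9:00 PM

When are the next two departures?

Spacing: 12, 12, 12 h — constant 12 h.
Mar 28 1996 9:00 PM + 12 h = Mar 29 1996 9:00 AM.
Mar 29 1996 9:00 AM + 12 h = Mar 29 1996 9:00 PM.

Mar 29 1996 9:00 AM, Mar 29 1996 9:00 PM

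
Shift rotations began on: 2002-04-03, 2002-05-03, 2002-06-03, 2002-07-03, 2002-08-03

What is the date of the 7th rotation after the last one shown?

The day-of-month is always 3 (30, 31, 30, 31 days between events).
So this recurs on the 3rd of each month.
Next: September 2002 → 2002-09-03.
October 2002: 2002-10-03.
Next: November 2002 → 2002-11-03.
Next: December 2002 → 2002-12-03.
Next: January 2003 → 2003-01-03.
February 2003: 2003-02-03.
March 2003: 2003-03-03.

2003-03-03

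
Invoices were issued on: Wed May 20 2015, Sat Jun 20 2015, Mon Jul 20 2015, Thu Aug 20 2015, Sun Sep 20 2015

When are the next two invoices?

Tue Oct 20 2015, Fri Nov 20 2015

The day-of-month is always 20 (31, 30, 31, 31 days between events).
So this recurs on the 20th of each month.
Next: October 2015 → Tue Oct 20 2015.
November 2015: Fri Nov 20 2015.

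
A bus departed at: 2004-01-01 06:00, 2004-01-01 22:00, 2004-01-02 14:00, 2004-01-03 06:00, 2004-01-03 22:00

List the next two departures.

The interval is a steady 16 hours (16, 16, 16, 16).
2004-01-03 22:00 + 16 h = 2004-01-04 14:00.
2004-01-04 14:00 + 16 h = 2004-01-05 06:00.

2004-01-04 14:00, 2004-01-05 06:00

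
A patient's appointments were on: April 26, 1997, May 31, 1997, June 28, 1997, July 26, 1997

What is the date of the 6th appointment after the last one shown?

Every date is a Saturday; gaps 35, 28, 28 days.
Each is the last Saturday of its month (at least one falls on the 29th or later, ruling out '4th Saturday').
August 1997 ends with Saturday August 30, 1997.
September 1997 ends with Saturday September 27, 1997.
Last Saturday of October 1997: October 25, 1997.
November 1997 ends with Saturday November 29, 1997.
Last Saturday of December 1997: December 27, 1997.
Last Saturday of January 1998: January 31, 1998.

January 31, 1998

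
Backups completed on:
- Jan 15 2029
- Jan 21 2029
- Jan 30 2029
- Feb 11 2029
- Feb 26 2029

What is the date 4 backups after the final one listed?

May 27 2029

Intervals are 6, 9, 12, 15 days — an arithmetic progression with common difference 3.
Next gap: 18 days. Feb 26 2029 + 18 days = Mar 16 2029.
Next gap: 21 days. Mar 16 2029 + 21 days = Apr 6 2029.
Next gap: 24 days. Apr 6 2029 + 24 days = Apr 30 2029.
Next gap: 27 days. Apr 30 2029 + 27 days = May 27 2029.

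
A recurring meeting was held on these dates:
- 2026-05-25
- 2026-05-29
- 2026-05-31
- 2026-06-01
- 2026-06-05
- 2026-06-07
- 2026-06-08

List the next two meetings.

2026-06-12, 2026-06-14

Gaps: 4, 2, 1, 4, 2, 1 days — not constant, but cyclic with period 3.
The events fall on every Monday, Friday and Sunday.
Next Friday: 2026-06-12.
The following Sunday is 2026-06-14.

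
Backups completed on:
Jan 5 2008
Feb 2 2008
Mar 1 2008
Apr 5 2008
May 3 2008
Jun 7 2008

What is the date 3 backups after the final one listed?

All dates are Saturdays, 28, 28, 35, 28, 35 days apart.
Specifically, the 1st Saturday of each month.
July 2008 — 1st Saturday is Jul 5 2008.
August 2008 — 1st Saturday is Aug 2 2008.
September 2008 — 1st Saturday is Sep 6 2008.

Sep 6 2008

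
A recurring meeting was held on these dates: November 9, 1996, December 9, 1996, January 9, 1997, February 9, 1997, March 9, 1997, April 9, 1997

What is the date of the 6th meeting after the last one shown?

October 9, 1997

Gaps: 30, 31, 31, 28, 31 days — not constant. Every event is on the 9th of the month.
Pattern: the 9th of each month.
Next: May 1997 → May 9, 1997.
Next: June 1997 → June 9, 1997.
Next: July 1997 → July 9, 1997.
August 1997: August 9, 1997.
September 1997: September 9, 1997.
Next: October 1997 → October 9, 1997.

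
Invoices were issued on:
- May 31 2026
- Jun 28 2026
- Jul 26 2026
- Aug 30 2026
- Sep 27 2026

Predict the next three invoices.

Oct 25 2026, Nov 29 2026, Dec 27 2026

Every date is a Sunday; gaps 28, 28, 35, 28 days.
Each is the last Sunday of its month (at least one falls on the 29th or later, ruling out '4th Sunday').
October 2026 ends with Sunday Oct 25 2026.
Last Sunday of November 2026: Nov 29 2026.
Last Sunday of December 2026: Dec 27 2026.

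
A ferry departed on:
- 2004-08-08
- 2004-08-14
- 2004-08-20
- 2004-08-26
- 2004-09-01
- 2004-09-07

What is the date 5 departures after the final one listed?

2004-10-07

Every event comes 6 days after the last (6, 6, 6, 6, 6).
2004-09-07 + 6 days = 2004-09-13.
2004-09-13 + 6 days = 2004-09-19.
2004-09-19 + 6 days = 2004-09-25.
2004-09-25 + 6 days = 2004-10-01.
2004-10-01 + 6 days = 2004-10-07.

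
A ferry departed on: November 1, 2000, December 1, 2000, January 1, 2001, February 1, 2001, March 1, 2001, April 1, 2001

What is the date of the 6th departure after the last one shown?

October 1, 2001

The day-of-month is always 1 (30, 31, 31, 28, 31 days between events).
So this recurs on the 1st of each month.
May 2001: May 1, 2001.
Next: June 2001 → June 1, 2001.
July 2001: July 1, 2001.
August 2001: August 1, 2001.
Next: September 2001 → September 1, 2001.
October 2001: October 1, 2001.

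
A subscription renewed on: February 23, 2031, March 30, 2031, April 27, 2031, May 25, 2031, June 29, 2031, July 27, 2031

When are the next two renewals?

August 31, 2031; September 28, 2031

These are Sundays with 35, 28, 28, 35, 28-day gaps.
Each is the final Sunday of its month — March 30, 2031 is past the 28th, so '4th Sunday' doesn't fit.
August 2031 ends with Sunday August 31, 2031.
Last Sunday of September 2031: September 28, 2031.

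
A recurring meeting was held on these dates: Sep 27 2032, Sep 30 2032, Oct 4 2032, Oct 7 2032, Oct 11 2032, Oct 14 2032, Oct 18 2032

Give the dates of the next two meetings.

Oct 21 2032, Oct 25 2032

The gap pattern 3, 4, 3, 4, 3, 4 repeats every 2 events.
These are the Mondays and Thursdays of each week.
Next Thursday: Oct 21 2032.
Next Monday: Oct 25 2032.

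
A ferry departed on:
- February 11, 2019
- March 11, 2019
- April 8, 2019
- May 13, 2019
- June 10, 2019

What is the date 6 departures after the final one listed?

December 9, 2019

All dates are Mondays, 28, 28, 35, 28 days apart.
Specifically, the 2nd Monday of each month.
2nd Monday of July 2019: July 8, 2019.
August 2019 — 2nd Monday is August 12, 2019.
2nd Monday of September 2019: September 9, 2019.
October 2019 — 2nd Monday is October 14, 2019.
2nd Monday of November 2019: November 11, 2019.
2nd Monday of December 2019: December 9, 2019.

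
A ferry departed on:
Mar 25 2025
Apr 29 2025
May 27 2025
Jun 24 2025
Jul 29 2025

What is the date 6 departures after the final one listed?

All Tuesdays; the gaps (35, 28, 28, 35) vary with month length.
This is the last Tuesday of each month.
August 2025 ends with Tuesday Aug 26 2025.
Last Tuesday of September 2025: Sep 30 2025.
October 2025 ends with Tuesday Oct 28 2025.
November 2025 ends with Tuesday Nov 25 2025.
Last Tuesday of December 2025: Dec 30 2025.
January 2026 ends with Tuesday Jan 27 2026.

Jan 27 2026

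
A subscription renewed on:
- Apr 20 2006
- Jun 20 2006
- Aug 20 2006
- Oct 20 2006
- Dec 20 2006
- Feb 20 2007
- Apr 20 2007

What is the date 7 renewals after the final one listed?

Jun 20 2008

Gaps: 61, 61, 61, 61, 62, 59 days — not constant. Every event is on the 20th of the month.
Pattern: the 20th of every 2 months.
Next: June 2007 → Jun 20 2007.
Next: August 2007 → Aug 20 2007.
Next: October 2007 → Oct 20 2007.
December 2007: Dec 20 2007.
Next: February 2008 → Feb 20 2008.
Next: April 2008 → Apr 20 2008.
June 2008: Jun 20 2008.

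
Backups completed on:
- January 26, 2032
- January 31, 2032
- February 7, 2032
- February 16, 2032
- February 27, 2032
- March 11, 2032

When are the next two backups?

Intervals are 5, 7, 9, 11, 13 days — an arithmetic progression with common difference 2.
Next gap: 15 days. March 11, 2032 + 15 days = March 26, 2032.
Next gap: 17 days. March 26, 2032 + 17 days = April 12, 2032.

March 26, 2032; April 12, 2032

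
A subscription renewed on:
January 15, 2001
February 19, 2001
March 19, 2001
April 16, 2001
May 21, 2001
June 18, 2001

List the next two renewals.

July 16, 2001; August 20, 2001

Gaps: 35, 28, 28, 35, 28 days — a mix of 28 and 35. Every date is a Monday.
Each is the 3rd Monday of its month.
July 2001 — 3rd Monday is July 16, 2001.
3rd Monday of August 2001: August 20, 2001.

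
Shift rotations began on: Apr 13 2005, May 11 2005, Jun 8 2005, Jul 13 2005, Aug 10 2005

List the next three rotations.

Sep 14 2005, Oct 12 2005, Nov 9 2005

All dates are Wednesdays, 28, 28, 35, 28 days apart.
Specifically, the 2nd Wednesday of each month.
September 2005 — 2nd Wednesday is Sep 14 2005.
2nd Wednesday of October 2005: Oct 12 2005.
November 2005 — 2nd Wednesday is Nov 9 2005.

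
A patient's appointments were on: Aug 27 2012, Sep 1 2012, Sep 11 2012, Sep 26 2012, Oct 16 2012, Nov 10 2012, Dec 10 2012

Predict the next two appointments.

Intervals are 5, 10, 15, 20, 25, 30 days — an arithmetic progression with common difference 5.
Next gap: 35 days. Dec 10 2012 + 35 days = Jan 14 2013.
Next gap: 40 days. Jan 14 2013 + 40 days = Feb 23 2013.

Jan 14 2013, Feb 23 2013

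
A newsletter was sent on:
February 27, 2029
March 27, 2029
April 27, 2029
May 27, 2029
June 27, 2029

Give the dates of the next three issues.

July 27, 2029; August 27, 2029; September 27, 2029

Gaps: 28, 31, 30, 31 days — not constant. Every event is on the 27th of the month.
Pattern: the 27th of each month.
Next: July 2029 → July 27, 2029.
Next: August 2029 → August 27, 2029.
Next: September 2029 → September 27, 2029.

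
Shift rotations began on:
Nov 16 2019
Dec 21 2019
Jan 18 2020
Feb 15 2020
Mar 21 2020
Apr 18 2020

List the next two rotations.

Gaps: 35, 28, 28, 35, 28 days — a mix of 28 and 35. Every date is a Saturday.
Each is the 3rd Saturday of its month.
May 2020 — 3rd Saturday is May 16 2020.
3rd Saturday of June 2020: Jun 20 2020.

May 16 2020, Jun 20 2020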